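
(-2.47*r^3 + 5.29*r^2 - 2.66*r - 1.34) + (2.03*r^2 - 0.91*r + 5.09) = -2.47*r^3 + 7.32*r^2 - 3.57*r + 3.75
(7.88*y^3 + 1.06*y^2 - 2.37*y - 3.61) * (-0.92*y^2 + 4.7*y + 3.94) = -7.2496*y^5 + 36.0608*y^4 + 38.2096*y^3 - 3.6414*y^2 - 26.3048*y - 14.2234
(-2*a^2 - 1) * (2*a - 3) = -4*a^3 + 6*a^2 - 2*a + 3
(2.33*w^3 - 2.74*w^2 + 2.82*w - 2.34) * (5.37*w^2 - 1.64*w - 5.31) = 12.5121*w^5 - 18.535*w^4 + 7.2647*w^3 - 2.6412*w^2 - 11.1366*w + 12.4254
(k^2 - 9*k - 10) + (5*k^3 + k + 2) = 5*k^3 + k^2 - 8*k - 8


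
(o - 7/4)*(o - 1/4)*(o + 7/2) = o^3 + 3*o^2/2 - 105*o/16 + 49/32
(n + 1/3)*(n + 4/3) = n^2 + 5*n/3 + 4/9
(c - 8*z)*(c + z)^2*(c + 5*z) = c^4 - c^3*z - 45*c^2*z^2 - 83*c*z^3 - 40*z^4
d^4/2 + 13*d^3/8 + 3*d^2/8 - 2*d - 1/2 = (d/2 + 1)*(d - 1)*(d + 1/4)*(d + 2)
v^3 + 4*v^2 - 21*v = v*(v - 3)*(v + 7)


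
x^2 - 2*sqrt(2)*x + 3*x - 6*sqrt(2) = (x + 3)*(x - 2*sqrt(2))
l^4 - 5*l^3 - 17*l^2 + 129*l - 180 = (l - 4)*(l - 3)^2*(l + 5)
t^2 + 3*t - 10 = (t - 2)*(t + 5)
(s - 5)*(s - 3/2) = s^2 - 13*s/2 + 15/2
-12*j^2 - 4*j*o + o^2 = (-6*j + o)*(2*j + o)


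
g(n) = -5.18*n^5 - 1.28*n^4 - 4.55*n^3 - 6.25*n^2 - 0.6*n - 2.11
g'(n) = -25.9*n^4 - 5.12*n^3 - 13.65*n^2 - 12.5*n - 0.6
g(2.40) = -557.38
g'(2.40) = -1039.30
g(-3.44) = 2427.27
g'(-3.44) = -3537.59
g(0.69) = -8.09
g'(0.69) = -23.28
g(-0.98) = 0.26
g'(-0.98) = -20.53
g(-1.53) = 36.89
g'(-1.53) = -137.02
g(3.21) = -2120.28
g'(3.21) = -3100.64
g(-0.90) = -1.10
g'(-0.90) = -13.67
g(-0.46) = -2.66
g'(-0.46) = 1.60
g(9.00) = -318102.61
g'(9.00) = -174881.13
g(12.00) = -1324263.55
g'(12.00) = -548025.96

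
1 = 1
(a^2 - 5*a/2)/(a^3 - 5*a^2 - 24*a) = (5/2 - a)/(-a^2 + 5*a + 24)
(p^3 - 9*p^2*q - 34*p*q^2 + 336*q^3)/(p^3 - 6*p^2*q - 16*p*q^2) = (p^2 - p*q - 42*q^2)/(p*(p + 2*q))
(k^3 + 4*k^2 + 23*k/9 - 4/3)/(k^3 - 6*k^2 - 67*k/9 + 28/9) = (k + 3)/(k - 7)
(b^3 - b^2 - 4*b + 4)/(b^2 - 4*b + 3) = (b^2 - 4)/(b - 3)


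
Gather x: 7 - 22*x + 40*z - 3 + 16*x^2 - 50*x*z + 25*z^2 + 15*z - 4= 16*x^2 + x*(-50*z - 22) + 25*z^2 + 55*z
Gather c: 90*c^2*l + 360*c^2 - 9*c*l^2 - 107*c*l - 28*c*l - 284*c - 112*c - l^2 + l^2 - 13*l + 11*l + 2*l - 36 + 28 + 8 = c^2*(90*l + 360) + c*(-9*l^2 - 135*l - 396)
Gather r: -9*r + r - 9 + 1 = -8*r - 8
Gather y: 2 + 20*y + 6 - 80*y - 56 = -60*y - 48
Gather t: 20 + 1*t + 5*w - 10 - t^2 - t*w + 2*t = -t^2 + t*(3 - w) + 5*w + 10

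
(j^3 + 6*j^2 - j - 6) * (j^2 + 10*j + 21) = j^5 + 16*j^4 + 80*j^3 + 110*j^2 - 81*j - 126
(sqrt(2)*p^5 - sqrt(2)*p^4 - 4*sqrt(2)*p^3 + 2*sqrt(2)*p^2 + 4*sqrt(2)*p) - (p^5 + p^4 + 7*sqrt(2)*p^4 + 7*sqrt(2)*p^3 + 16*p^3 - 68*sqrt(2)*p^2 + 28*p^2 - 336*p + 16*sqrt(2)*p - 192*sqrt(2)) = -p^5 + sqrt(2)*p^5 - 8*sqrt(2)*p^4 - p^4 - 16*p^3 - 11*sqrt(2)*p^3 - 28*p^2 + 70*sqrt(2)*p^2 - 12*sqrt(2)*p + 336*p + 192*sqrt(2)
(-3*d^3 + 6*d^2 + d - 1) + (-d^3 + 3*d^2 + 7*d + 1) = -4*d^3 + 9*d^2 + 8*d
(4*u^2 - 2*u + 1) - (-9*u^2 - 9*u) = 13*u^2 + 7*u + 1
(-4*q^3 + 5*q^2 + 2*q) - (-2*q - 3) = -4*q^3 + 5*q^2 + 4*q + 3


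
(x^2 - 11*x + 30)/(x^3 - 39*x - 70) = (-x^2 + 11*x - 30)/(-x^3 + 39*x + 70)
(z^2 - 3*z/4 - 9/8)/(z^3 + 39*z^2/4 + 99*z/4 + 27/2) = (z - 3/2)/(z^2 + 9*z + 18)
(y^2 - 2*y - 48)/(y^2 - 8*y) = (y + 6)/y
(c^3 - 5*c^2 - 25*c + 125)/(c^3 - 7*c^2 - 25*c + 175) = (c - 5)/(c - 7)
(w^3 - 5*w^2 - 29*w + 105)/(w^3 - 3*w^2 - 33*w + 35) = (w - 3)/(w - 1)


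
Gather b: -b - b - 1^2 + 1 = -2*b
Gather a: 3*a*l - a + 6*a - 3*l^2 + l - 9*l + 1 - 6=a*(3*l + 5) - 3*l^2 - 8*l - 5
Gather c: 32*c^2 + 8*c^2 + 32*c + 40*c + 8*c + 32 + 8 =40*c^2 + 80*c + 40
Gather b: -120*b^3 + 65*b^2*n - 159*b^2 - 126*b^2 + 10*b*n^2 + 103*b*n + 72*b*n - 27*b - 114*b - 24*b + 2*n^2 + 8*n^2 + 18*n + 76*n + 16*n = -120*b^3 + b^2*(65*n - 285) + b*(10*n^2 + 175*n - 165) + 10*n^2 + 110*n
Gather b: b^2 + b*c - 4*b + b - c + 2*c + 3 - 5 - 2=b^2 + b*(c - 3) + c - 4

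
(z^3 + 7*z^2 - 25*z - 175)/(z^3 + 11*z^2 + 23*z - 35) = (z - 5)/(z - 1)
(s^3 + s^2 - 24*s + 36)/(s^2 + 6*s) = s - 5 + 6/s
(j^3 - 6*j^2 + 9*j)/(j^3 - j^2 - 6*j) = (j - 3)/(j + 2)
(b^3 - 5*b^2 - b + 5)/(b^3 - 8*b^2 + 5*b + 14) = (b^2 - 6*b + 5)/(b^2 - 9*b + 14)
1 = 1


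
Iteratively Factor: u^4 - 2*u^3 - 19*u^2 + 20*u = (u + 4)*(u^3 - 6*u^2 + 5*u) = (u - 5)*(u + 4)*(u^2 - u) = u*(u - 5)*(u + 4)*(u - 1)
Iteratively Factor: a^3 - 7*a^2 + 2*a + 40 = (a - 5)*(a^2 - 2*a - 8) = (a - 5)*(a + 2)*(a - 4)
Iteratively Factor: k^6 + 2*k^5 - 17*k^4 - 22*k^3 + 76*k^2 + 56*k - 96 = (k + 4)*(k^5 - 2*k^4 - 9*k^3 + 14*k^2 + 20*k - 24) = (k - 1)*(k + 4)*(k^4 - k^3 - 10*k^2 + 4*k + 24) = (k - 1)*(k + 2)*(k + 4)*(k^3 - 3*k^2 - 4*k + 12) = (k - 3)*(k - 1)*(k + 2)*(k + 4)*(k^2 - 4) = (k - 3)*(k - 1)*(k + 2)^2*(k + 4)*(k - 2)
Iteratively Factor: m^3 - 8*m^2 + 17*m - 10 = (m - 5)*(m^2 - 3*m + 2) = (m - 5)*(m - 1)*(m - 2)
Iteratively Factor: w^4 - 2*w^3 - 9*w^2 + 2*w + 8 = (w + 1)*(w^3 - 3*w^2 - 6*w + 8) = (w - 4)*(w + 1)*(w^2 + w - 2) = (w - 4)*(w - 1)*(w + 1)*(w + 2)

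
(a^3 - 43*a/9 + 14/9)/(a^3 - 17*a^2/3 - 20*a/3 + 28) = (a - 1/3)/(a - 6)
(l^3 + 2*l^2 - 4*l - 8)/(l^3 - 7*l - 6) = (l^2 - 4)/(l^2 - 2*l - 3)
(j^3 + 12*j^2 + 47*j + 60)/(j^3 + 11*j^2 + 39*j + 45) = (j + 4)/(j + 3)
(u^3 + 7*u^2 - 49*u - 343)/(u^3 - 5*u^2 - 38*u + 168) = (u^2 + 14*u + 49)/(u^2 + 2*u - 24)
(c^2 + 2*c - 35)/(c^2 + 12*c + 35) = (c - 5)/(c + 5)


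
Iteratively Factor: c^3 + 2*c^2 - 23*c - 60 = (c + 3)*(c^2 - c - 20) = (c + 3)*(c + 4)*(c - 5)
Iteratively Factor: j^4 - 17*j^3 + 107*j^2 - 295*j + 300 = (j - 4)*(j^3 - 13*j^2 + 55*j - 75) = (j - 4)*(j - 3)*(j^2 - 10*j + 25) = (j - 5)*(j - 4)*(j - 3)*(j - 5)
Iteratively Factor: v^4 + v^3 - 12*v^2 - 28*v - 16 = (v + 2)*(v^3 - v^2 - 10*v - 8) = (v - 4)*(v + 2)*(v^2 + 3*v + 2) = (v - 4)*(v + 1)*(v + 2)*(v + 2)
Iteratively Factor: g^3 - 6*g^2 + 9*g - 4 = (g - 4)*(g^2 - 2*g + 1) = (g - 4)*(g - 1)*(g - 1)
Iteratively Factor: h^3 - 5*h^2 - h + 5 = (h + 1)*(h^2 - 6*h + 5) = (h - 1)*(h + 1)*(h - 5)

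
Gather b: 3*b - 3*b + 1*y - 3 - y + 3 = 0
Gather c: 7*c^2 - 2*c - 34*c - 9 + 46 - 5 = 7*c^2 - 36*c + 32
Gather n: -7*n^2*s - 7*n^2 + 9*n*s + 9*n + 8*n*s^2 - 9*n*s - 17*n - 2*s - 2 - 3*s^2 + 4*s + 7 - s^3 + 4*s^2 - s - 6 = n^2*(-7*s - 7) + n*(8*s^2 - 8) - s^3 + s^2 + s - 1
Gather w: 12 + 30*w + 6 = 30*w + 18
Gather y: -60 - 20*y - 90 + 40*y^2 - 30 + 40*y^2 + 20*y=80*y^2 - 180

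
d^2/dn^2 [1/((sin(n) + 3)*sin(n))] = (-4*sin(n) - 9 - 3/sin(n) + 18/sin(n)^2 + 18/sin(n)^3)/(sin(n) + 3)^3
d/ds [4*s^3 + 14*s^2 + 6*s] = 12*s^2 + 28*s + 6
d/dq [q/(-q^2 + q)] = (q - 1)^(-2)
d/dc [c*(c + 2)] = 2*c + 2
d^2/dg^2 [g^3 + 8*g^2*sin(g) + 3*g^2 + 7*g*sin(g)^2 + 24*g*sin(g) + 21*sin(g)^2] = -8*g^2*sin(g) - 24*g*sin(g) + 32*g*cos(g) + 14*g*cos(2*g) + 6*g + 16*sin(g) + 14*sin(2*g) + 48*cos(g) + 42*cos(2*g) + 6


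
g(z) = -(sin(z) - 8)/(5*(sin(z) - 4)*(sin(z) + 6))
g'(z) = (sin(z) - 8)*cos(z)/(5*(sin(z) - 4)*(sin(z) + 6)^2) + (sin(z) - 8)*cos(z)/(5*(sin(z) - 4)^2*(sin(z) + 6)) - cos(z)/(5*(sin(z) - 4)*(sin(z) + 6)) = (sin(z)^2 - 16*sin(z) + 8)*cos(z)/(5*(sin(z) - 4)^2*(sin(z) + 6)^2)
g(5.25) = -0.07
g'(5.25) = 0.00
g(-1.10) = -0.07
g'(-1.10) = 0.00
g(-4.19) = -0.07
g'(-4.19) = 0.00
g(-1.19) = -0.07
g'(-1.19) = 0.00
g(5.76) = -0.07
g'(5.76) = 0.00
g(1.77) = -0.07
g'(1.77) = 0.00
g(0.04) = -0.07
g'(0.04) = 0.00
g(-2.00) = -0.07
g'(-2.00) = -0.00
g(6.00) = -0.07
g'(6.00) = 0.00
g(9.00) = -0.07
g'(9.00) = 0.00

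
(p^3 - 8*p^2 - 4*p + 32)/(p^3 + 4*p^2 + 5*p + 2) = (p^2 - 10*p + 16)/(p^2 + 2*p + 1)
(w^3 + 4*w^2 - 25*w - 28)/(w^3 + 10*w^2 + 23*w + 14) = (w - 4)/(w + 2)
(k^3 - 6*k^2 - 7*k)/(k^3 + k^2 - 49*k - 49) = k/(k + 7)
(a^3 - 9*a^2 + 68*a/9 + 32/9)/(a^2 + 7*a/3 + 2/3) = (3*a^2 - 28*a + 32)/(3*(a + 2))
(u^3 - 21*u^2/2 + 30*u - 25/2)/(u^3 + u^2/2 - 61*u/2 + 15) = (u - 5)/(u + 6)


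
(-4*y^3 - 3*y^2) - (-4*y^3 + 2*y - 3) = -3*y^2 - 2*y + 3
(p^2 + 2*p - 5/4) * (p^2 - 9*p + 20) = p^4 - 7*p^3 + 3*p^2/4 + 205*p/4 - 25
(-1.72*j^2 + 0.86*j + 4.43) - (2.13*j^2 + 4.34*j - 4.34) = -3.85*j^2 - 3.48*j + 8.77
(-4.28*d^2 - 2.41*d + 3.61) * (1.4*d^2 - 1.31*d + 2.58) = -5.992*d^4 + 2.2328*d^3 - 2.8313*d^2 - 10.9469*d + 9.3138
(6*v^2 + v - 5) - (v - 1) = 6*v^2 - 4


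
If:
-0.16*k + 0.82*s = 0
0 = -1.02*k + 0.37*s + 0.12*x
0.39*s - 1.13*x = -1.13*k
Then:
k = 0.00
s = 0.00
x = 0.00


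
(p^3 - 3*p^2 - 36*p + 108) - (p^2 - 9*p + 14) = p^3 - 4*p^2 - 27*p + 94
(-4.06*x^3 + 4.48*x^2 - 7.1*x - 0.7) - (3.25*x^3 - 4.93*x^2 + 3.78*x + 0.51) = -7.31*x^3 + 9.41*x^2 - 10.88*x - 1.21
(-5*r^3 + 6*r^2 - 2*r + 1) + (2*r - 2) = -5*r^3 + 6*r^2 - 1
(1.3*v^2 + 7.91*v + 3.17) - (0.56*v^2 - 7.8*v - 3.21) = 0.74*v^2 + 15.71*v + 6.38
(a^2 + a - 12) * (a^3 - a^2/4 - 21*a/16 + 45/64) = a^5 + 3*a^4/4 - 217*a^3/16 + 153*a^2/64 + 1053*a/64 - 135/16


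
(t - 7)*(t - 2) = t^2 - 9*t + 14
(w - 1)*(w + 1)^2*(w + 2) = w^4 + 3*w^3 + w^2 - 3*w - 2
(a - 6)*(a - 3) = a^2 - 9*a + 18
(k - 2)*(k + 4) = k^2 + 2*k - 8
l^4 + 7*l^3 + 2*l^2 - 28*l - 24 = (l - 2)*(l + 1)*(l + 2)*(l + 6)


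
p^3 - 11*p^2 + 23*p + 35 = (p - 7)*(p - 5)*(p + 1)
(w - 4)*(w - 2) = w^2 - 6*w + 8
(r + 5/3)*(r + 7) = r^2 + 26*r/3 + 35/3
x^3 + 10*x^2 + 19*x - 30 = (x - 1)*(x + 5)*(x + 6)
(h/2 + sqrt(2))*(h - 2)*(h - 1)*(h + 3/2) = h^4/2 - 3*h^3/4 + sqrt(2)*h^3 - 3*sqrt(2)*h^2/2 - 5*h^2/4 - 5*sqrt(2)*h/2 + 3*h/2 + 3*sqrt(2)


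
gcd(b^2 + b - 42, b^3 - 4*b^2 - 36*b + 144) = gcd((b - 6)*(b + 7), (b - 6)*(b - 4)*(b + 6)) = b - 6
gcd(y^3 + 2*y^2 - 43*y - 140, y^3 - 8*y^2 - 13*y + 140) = y^2 - 3*y - 28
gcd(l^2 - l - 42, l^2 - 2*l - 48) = l + 6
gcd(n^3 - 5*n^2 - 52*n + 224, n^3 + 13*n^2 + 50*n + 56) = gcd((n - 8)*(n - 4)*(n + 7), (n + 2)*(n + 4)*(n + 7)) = n + 7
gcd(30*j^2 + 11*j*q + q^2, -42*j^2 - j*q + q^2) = 6*j + q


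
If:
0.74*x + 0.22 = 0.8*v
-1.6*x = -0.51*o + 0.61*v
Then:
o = 4.24362745098039*x + 0.328921568627451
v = 0.925*x + 0.275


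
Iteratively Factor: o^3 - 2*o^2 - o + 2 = (o - 2)*(o^2 - 1) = (o - 2)*(o + 1)*(o - 1)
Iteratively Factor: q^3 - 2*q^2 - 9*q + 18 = (q + 3)*(q^2 - 5*q + 6) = (q - 2)*(q + 3)*(q - 3)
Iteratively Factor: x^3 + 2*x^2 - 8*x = (x + 4)*(x^2 - 2*x) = x*(x + 4)*(x - 2)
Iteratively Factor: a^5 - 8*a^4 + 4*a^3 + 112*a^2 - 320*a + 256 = (a - 4)*(a^4 - 4*a^3 - 12*a^2 + 64*a - 64) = (a - 4)^2*(a^3 - 12*a + 16) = (a - 4)^2*(a + 4)*(a^2 - 4*a + 4) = (a - 4)^2*(a - 2)*(a + 4)*(a - 2)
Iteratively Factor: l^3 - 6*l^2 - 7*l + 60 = (l - 5)*(l^2 - l - 12) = (l - 5)*(l + 3)*(l - 4)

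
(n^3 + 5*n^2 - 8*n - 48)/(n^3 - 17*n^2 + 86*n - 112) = (n^3 + 5*n^2 - 8*n - 48)/(n^3 - 17*n^2 + 86*n - 112)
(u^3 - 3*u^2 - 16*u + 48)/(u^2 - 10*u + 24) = (u^2 + u - 12)/(u - 6)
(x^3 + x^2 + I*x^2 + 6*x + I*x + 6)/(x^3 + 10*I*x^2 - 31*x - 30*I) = (x^2 + x*(1 - 2*I) - 2*I)/(x^2 + 7*I*x - 10)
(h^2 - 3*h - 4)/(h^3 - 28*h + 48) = (h + 1)/(h^2 + 4*h - 12)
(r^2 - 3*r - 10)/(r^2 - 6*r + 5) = (r + 2)/(r - 1)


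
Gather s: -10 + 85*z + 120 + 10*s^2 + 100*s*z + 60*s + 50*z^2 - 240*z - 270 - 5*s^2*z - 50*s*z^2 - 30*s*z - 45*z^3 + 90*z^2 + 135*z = s^2*(10 - 5*z) + s*(-50*z^2 + 70*z + 60) - 45*z^3 + 140*z^2 - 20*z - 160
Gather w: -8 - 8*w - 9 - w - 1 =-9*w - 18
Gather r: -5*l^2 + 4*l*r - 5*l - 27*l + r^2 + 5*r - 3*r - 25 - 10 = -5*l^2 - 32*l + r^2 + r*(4*l + 2) - 35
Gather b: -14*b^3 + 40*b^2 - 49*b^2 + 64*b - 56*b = -14*b^3 - 9*b^2 + 8*b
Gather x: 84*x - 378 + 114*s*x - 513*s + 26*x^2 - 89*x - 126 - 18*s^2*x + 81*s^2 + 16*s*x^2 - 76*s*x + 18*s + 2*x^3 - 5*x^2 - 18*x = 81*s^2 - 495*s + 2*x^3 + x^2*(16*s + 21) + x*(-18*s^2 + 38*s - 23) - 504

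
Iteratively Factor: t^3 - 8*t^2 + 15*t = (t)*(t^2 - 8*t + 15) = t*(t - 3)*(t - 5)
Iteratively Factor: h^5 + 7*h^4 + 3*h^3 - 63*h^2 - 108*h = (h + 3)*(h^4 + 4*h^3 - 9*h^2 - 36*h) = (h + 3)^2*(h^3 + h^2 - 12*h) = (h - 3)*(h + 3)^2*(h^2 + 4*h) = h*(h - 3)*(h + 3)^2*(h + 4)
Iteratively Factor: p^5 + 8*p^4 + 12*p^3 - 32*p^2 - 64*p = (p + 4)*(p^4 + 4*p^3 - 4*p^2 - 16*p) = (p + 2)*(p + 4)*(p^3 + 2*p^2 - 8*p) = p*(p + 2)*(p + 4)*(p^2 + 2*p - 8) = p*(p - 2)*(p + 2)*(p + 4)*(p + 4)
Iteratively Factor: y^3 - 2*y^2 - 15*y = (y)*(y^2 - 2*y - 15) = y*(y + 3)*(y - 5)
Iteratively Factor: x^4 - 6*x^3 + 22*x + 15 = (x - 5)*(x^3 - x^2 - 5*x - 3) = (x - 5)*(x + 1)*(x^2 - 2*x - 3) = (x - 5)*(x + 1)^2*(x - 3)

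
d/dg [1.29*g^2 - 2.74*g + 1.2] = 2.58*g - 2.74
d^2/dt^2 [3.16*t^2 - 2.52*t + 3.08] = 6.32000000000000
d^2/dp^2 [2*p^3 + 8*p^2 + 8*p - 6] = 12*p + 16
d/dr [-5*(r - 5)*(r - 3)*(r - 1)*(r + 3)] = -20*r^3 + 90*r^2 + 40*r - 270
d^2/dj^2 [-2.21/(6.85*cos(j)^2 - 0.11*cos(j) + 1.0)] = (414.7949*(1 - cos(j)^2)^2 - 4.995705*cos(j)^3 + 146.870191*cos(j)^2 + 10.23451*cos(j) - 384.571382)/(6.85*cos(j)^2 - 0.11*cos(j) + 1.0)^3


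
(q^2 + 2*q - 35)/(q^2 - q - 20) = (q + 7)/(q + 4)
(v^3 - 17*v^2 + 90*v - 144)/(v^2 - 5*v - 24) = (v^2 - 9*v + 18)/(v + 3)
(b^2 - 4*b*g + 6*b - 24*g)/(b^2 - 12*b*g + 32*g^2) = (b + 6)/(b - 8*g)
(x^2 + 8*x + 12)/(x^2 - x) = (x^2 + 8*x + 12)/(x*(x - 1))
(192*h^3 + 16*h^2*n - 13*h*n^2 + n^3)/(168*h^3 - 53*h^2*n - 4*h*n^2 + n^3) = (24*h^2 + 5*h*n - n^2)/(21*h^2 - 4*h*n - n^2)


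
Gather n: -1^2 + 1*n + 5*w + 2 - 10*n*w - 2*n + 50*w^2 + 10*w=n*(-10*w - 1) + 50*w^2 + 15*w + 1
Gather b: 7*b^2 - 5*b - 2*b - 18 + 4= 7*b^2 - 7*b - 14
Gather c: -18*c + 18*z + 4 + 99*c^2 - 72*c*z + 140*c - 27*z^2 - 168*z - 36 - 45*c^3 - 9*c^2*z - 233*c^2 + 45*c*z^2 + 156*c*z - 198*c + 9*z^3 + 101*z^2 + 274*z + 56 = -45*c^3 + c^2*(-9*z - 134) + c*(45*z^2 + 84*z - 76) + 9*z^3 + 74*z^2 + 124*z + 24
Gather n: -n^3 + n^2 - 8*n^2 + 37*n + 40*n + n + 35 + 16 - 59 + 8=-n^3 - 7*n^2 + 78*n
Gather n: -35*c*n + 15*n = n*(15 - 35*c)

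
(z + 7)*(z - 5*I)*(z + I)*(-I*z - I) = -I*z^4 - 4*z^3 - 8*I*z^3 - 32*z^2 - 12*I*z^2 - 28*z - 40*I*z - 35*I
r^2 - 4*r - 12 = (r - 6)*(r + 2)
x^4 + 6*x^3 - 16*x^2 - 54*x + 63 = (x - 3)*(x - 1)*(x + 3)*(x + 7)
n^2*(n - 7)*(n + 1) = n^4 - 6*n^3 - 7*n^2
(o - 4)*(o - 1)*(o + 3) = o^3 - 2*o^2 - 11*o + 12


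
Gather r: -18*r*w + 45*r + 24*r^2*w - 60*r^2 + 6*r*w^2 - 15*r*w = r^2*(24*w - 60) + r*(6*w^2 - 33*w + 45)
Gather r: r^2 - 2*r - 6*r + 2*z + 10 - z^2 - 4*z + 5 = r^2 - 8*r - z^2 - 2*z + 15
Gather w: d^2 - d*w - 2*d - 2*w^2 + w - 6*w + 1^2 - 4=d^2 - 2*d - 2*w^2 + w*(-d - 5) - 3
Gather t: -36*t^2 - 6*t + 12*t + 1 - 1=-36*t^2 + 6*t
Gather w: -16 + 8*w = 8*w - 16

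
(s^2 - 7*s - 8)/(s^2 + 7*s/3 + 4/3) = 3*(s - 8)/(3*s + 4)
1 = 1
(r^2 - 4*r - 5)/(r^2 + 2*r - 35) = (r + 1)/(r + 7)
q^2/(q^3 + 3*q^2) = 1/(q + 3)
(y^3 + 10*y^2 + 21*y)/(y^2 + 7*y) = y + 3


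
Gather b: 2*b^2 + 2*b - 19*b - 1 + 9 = 2*b^2 - 17*b + 8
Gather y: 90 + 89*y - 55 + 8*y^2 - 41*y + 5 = 8*y^2 + 48*y + 40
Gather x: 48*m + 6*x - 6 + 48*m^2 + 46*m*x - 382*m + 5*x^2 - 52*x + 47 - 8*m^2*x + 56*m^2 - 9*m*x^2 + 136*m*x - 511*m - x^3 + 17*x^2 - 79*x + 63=104*m^2 - 845*m - x^3 + x^2*(22 - 9*m) + x*(-8*m^2 + 182*m - 125) + 104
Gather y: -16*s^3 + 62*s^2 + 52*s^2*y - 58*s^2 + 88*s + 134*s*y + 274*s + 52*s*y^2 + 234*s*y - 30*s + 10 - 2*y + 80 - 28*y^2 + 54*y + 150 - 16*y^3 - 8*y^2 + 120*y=-16*s^3 + 4*s^2 + 332*s - 16*y^3 + y^2*(52*s - 36) + y*(52*s^2 + 368*s + 172) + 240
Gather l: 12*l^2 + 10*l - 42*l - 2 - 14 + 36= 12*l^2 - 32*l + 20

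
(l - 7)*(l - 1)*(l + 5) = l^3 - 3*l^2 - 33*l + 35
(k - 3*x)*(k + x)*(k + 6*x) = k^3 + 4*k^2*x - 15*k*x^2 - 18*x^3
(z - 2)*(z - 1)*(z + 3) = z^3 - 7*z + 6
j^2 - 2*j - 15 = (j - 5)*(j + 3)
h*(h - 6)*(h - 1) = h^3 - 7*h^2 + 6*h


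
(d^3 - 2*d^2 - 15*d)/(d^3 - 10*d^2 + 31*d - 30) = d*(d + 3)/(d^2 - 5*d + 6)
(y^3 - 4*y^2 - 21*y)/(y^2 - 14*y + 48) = y*(y^2 - 4*y - 21)/(y^2 - 14*y + 48)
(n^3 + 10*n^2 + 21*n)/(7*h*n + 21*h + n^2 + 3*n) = n*(n + 7)/(7*h + n)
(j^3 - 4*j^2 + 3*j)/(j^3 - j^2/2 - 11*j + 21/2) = 2*j/(2*j + 7)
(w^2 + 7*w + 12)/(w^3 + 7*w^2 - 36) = (w + 4)/(w^2 + 4*w - 12)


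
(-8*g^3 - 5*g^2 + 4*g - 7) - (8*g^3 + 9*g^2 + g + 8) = -16*g^3 - 14*g^2 + 3*g - 15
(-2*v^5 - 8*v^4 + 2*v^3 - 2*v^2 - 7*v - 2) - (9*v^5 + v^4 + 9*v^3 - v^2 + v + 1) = -11*v^5 - 9*v^4 - 7*v^3 - v^2 - 8*v - 3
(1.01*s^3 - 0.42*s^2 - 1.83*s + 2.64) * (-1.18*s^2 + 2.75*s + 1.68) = -1.1918*s^5 + 3.2731*s^4 + 2.7012*s^3 - 8.8533*s^2 + 4.1856*s + 4.4352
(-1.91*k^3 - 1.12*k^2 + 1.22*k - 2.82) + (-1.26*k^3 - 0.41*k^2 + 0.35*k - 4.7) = -3.17*k^3 - 1.53*k^2 + 1.57*k - 7.52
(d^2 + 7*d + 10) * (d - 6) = d^3 + d^2 - 32*d - 60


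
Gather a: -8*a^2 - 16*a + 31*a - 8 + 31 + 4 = -8*a^2 + 15*a + 27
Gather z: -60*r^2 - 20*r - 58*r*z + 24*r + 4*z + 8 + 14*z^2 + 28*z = -60*r^2 + 4*r + 14*z^2 + z*(32 - 58*r) + 8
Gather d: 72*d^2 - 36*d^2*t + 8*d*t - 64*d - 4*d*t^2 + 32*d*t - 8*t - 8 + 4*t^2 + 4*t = d^2*(72 - 36*t) + d*(-4*t^2 + 40*t - 64) + 4*t^2 - 4*t - 8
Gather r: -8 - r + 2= -r - 6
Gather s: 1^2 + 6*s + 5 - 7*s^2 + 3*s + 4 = -7*s^2 + 9*s + 10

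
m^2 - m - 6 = (m - 3)*(m + 2)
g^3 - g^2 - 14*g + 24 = (g - 3)*(g - 2)*(g + 4)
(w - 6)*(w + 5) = w^2 - w - 30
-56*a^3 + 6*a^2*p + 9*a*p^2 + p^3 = (-2*a + p)*(4*a + p)*(7*a + p)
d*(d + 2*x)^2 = d^3 + 4*d^2*x + 4*d*x^2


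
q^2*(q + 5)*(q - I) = q^4 + 5*q^3 - I*q^3 - 5*I*q^2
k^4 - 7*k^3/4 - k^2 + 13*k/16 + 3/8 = (k - 2)*(k - 3/4)*(k + 1/2)^2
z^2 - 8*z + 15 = (z - 5)*(z - 3)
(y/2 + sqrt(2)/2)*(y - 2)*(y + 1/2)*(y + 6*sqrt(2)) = y^4/2 - 3*y^3/4 + 7*sqrt(2)*y^3/2 - 21*sqrt(2)*y^2/4 + 11*y^2/2 - 9*y - 7*sqrt(2)*y/2 - 6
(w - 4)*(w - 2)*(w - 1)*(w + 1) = w^4 - 6*w^3 + 7*w^2 + 6*w - 8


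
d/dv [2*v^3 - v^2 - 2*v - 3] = 6*v^2 - 2*v - 2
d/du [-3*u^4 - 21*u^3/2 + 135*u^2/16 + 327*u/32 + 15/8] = -12*u^3 - 63*u^2/2 + 135*u/8 + 327/32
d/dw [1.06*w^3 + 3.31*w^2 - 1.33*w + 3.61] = 3.18*w^2 + 6.62*w - 1.33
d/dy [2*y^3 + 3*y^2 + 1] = 6*y*(y + 1)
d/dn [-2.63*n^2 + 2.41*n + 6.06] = 2.41 - 5.26*n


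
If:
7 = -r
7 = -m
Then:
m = -7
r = -7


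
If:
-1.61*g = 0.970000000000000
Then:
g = -0.60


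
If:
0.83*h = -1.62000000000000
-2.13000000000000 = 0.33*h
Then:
No Solution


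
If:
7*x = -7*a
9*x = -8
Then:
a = 8/9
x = -8/9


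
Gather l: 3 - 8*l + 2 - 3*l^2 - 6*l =-3*l^2 - 14*l + 5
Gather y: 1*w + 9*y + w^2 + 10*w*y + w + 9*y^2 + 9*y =w^2 + 2*w + 9*y^2 + y*(10*w + 18)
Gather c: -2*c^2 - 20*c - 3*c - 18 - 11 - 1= -2*c^2 - 23*c - 30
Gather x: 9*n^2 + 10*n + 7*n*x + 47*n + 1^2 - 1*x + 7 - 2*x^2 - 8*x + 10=9*n^2 + 57*n - 2*x^2 + x*(7*n - 9) + 18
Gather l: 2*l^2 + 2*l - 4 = 2*l^2 + 2*l - 4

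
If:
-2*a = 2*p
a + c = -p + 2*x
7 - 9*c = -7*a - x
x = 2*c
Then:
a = -1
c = 0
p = 1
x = 0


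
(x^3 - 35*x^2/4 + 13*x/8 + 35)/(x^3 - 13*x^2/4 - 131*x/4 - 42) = (x - 5/2)/(x + 3)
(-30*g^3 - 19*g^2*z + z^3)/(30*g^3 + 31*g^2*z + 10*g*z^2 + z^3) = (-5*g + z)/(5*g + z)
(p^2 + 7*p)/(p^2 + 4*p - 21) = p/(p - 3)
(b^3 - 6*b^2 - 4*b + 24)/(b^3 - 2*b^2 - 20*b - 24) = (b - 2)/(b + 2)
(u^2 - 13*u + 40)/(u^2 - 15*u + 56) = (u - 5)/(u - 7)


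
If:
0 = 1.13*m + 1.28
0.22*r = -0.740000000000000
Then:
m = -1.13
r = -3.36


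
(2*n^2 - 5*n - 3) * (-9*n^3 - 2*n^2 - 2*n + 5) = -18*n^5 + 41*n^4 + 33*n^3 + 26*n^2 - 19*n - 15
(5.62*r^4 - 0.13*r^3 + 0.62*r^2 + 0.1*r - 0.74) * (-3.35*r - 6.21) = -18.827*r^5 - 34.4647*r^4 - 1.2697*r^3 - 4.1852*r^2 + 1.858*r + 4.5954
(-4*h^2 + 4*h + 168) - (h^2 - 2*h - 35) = -5*h^2 + 6*h + 203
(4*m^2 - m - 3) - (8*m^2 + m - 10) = -4*m^2 - 2*m + 7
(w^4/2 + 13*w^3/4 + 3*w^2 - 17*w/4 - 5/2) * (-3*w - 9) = -3*w^5/2 - 57*w^4/4 - 153*w^3/4 - 57*w^2/4 + 183*w/4 + 45/2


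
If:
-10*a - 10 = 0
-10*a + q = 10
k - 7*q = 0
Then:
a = -1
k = 0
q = 0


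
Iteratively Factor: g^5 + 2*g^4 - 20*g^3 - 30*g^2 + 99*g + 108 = (g + 4)*(g^4 - 2*g^3 - 12*g^2 + 18*g + 27) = (g + 1)*(g + 4)*(g^3 - 3*g^2 - 9*g + 27) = (g - 3)*(g + 1)*(g + 4)*(g^2 - 9) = (g - 3)*(g + 1)*(g + 3)*(g + 4)*(g - 3)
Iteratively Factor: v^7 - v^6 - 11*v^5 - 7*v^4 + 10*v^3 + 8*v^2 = (v)*(v^6 - v^5 - 11*v^4 - 7*v^3 + 10*v^2 + 8*v) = v^2*(v^5 - v^4 - 11*v^3 - 7*v^2 + 10*v + 8) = v^2*(v + 2)*(v^4 - 3*v^3 - 5*v^2 + 3*v + 4) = v^2*(v - 1)*(v + 2)*(v^3 - 2*v^2 - 7*v - 4) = v^2*(v - 4)*(v - 1)*(v + 2)*(v^2 + 2*v + 1) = v^2*(v - 4)*(v - 1)*(v + 1)*(v + 2)*(v + 1)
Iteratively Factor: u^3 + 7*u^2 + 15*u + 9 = (u + 1)*(u^2 + 6*u + 9) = (u + 1)*(u + 3)*(u + 3)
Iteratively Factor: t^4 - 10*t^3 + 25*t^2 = (t)*(t^3 - 10*t^2 + 25*t) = t*(t - 5)*(t^2 - 5*t) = t^2*(t - 5)*(t - 5)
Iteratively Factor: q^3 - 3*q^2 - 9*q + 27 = (q + 3)*(q^2 - 6*q + 9) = (q - 3)*(q + 3)*(q - 3)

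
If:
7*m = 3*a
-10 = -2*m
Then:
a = 35/3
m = 5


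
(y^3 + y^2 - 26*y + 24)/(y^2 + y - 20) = (y^2 + 5*y - 6)/(y + 5)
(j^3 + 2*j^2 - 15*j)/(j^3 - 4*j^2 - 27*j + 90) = j/(j - 6)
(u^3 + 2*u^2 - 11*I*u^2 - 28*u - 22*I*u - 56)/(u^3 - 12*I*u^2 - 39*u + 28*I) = (u + 2)/(u - I)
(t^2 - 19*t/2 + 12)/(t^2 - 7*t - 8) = (t - 3/2)/(t + 1)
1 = 1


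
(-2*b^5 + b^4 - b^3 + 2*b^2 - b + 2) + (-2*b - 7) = -2*b^5 + b^4 - b^3 + 2*b^2 - 3*b - 5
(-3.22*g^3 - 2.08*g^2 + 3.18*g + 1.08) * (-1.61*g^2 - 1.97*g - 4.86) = 5.1842*g^5 + 9.6922*g^4 + 14.627*g^3 + 2.1054*g^2 - 17.5824*g - 5.2488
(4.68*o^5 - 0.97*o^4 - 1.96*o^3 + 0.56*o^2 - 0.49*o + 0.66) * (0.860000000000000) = 4.0248*o^5 - 0.8342*o^4 - 1.6856*o^3 + 0.4816*o^2 - 0.4214*o + 0.5676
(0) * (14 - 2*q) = 0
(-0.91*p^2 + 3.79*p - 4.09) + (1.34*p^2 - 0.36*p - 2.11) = 0.43*p^2 + 3.43*p - 6.2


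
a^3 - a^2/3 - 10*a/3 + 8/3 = (a - 4/3)*(a - 1)*(a + 2)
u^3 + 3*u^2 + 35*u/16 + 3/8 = (u + 1/4)*(u + 3/4)*(u + 2)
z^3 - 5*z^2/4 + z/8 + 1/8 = (z - 1)*(z - 1/2)*(z + 1/4)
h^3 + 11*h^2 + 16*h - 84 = (h - 2)*(h + 6)*(h + 7)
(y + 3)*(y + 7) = y^2 + 10*y + 21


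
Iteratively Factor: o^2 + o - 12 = (o + 4)*(o - 3)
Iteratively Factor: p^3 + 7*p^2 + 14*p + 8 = (p + 4)*(p^2 + 3*p + 2) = (p + 2)*(p + 4)*(p + 1)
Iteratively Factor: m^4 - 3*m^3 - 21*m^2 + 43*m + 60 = (m - 5)*(m^3 + 2*m^2 - 11*m - 12) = (m - 5)*(m + 4)*(m^2 - 2*m - 3) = (m - 5)*(m + 1)*(m + 4)*(m - 3)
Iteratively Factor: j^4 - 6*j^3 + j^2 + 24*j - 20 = (j - 2)*(j^3 - 4*j^2 - 7*j + 10) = (j - 2)*(j + 2)*(j^2 - 6*j + 5) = (j - 2)*(j - 1)*(j + 2)*(j - 5)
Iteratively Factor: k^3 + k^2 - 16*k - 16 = (k - 4)*(k^2 + 5*k + 4) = (k - 4)*(k + 4)*(k + 1)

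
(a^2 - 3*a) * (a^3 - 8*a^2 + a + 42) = a^5 - 11*a^4 + 25*a^3 + 39*a^2 - 126*a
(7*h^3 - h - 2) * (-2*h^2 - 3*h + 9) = -14*h^5 - 21*h^4 + 65*h^3 + 7*h^2 - 3*h - 18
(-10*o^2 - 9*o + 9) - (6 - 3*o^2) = -7*o^2 - 9*o + 3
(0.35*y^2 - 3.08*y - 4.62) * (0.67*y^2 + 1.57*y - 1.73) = 0.2345*y^4 - 1.5141*y^3 - 8.5365*y^2 - 1.925*y + 7.9926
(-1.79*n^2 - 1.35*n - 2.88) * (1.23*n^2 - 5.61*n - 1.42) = -2.2017*n^4 + 8.3814*n^3 + 6.5729*n^2 + 18.0738*n + 4.0896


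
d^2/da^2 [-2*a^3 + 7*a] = -12*a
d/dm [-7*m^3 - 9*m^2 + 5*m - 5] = -21*m^2 - 18*m + 5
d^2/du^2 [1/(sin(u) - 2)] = (-2*sin(u) + cos(u)^2 + 1)/(sin(u) - 2)^3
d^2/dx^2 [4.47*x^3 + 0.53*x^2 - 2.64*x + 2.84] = 26.82*x + 1.06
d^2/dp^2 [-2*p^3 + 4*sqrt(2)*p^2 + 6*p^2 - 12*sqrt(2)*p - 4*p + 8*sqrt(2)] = -12*p + 8*sqrt(2) + 12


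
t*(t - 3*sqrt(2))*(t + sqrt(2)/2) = t^3 - 5*sqrt(2)*t^2/2 - 3*t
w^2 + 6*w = w*(w + 6)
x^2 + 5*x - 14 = (x - 2)*(x + 7)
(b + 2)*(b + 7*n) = b^2 + 7*b*n + 2*b + 14*n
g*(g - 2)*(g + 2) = g^3 - 4*g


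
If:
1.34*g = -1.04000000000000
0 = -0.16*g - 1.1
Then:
No Solution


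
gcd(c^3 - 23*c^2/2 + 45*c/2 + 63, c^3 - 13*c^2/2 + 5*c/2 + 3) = c - 6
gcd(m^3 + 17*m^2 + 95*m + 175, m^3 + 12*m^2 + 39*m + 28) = m + 7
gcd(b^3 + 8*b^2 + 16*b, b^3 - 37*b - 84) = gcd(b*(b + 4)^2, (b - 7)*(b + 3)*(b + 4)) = b + 4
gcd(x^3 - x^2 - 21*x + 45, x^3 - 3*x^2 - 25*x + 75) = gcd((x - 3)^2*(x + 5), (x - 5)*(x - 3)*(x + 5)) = x^2 + 2*x - 15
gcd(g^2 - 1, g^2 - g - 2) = g + 1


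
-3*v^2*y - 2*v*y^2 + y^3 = y*(-3*v + y)*(v + y)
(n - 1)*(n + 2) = n^2 + n - 2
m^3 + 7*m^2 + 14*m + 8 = (m + 1)*(m + 2)*(m + 4)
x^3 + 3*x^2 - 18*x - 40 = (x - 4)*(x + 2)*(x + 5)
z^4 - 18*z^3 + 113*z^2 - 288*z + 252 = (z - 7)*(z - 6)*(z - 3)*(z - 2)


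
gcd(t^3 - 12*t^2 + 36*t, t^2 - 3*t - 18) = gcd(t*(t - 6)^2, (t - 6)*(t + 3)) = t - 6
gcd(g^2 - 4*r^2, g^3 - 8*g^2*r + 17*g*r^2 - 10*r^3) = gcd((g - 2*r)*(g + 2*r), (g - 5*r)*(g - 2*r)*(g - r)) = -g + 2*r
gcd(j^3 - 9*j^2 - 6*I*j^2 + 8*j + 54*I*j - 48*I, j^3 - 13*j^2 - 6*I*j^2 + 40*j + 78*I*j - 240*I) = j^2 + j*(-8 - 6*I) + 48*I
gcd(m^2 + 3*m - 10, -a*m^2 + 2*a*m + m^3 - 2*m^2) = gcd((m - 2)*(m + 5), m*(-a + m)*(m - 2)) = m - 2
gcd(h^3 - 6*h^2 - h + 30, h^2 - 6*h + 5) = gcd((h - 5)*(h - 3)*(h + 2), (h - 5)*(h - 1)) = h - 5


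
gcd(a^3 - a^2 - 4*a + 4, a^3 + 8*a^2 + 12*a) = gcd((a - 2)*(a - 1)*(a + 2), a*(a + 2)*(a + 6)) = a + 2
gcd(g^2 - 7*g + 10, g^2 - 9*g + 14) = g - 2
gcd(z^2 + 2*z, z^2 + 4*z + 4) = z + 2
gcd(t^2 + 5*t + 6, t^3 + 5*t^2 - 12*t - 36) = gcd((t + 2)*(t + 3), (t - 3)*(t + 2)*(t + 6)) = t + 2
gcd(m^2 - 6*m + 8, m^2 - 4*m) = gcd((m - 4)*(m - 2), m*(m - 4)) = m - 4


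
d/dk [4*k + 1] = 4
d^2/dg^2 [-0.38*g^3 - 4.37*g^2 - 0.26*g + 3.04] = -2.28*g - 8.74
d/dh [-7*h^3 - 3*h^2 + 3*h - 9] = -21*h^2 - 6*h + 3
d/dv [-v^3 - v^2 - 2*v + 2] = -3*v^2 - 2*v - 2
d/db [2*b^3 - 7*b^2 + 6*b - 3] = 6*b^2 - 14*b + 6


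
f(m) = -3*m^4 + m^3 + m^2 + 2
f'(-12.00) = 21144.00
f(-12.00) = -63790.00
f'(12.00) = -20280.00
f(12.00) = -60334.00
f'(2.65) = -196.95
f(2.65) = -120.31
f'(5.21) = -1605.20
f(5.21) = -2039.84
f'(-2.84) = 293.39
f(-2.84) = -208.00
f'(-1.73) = 67.65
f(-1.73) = -27.06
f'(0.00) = 0.00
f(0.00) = 2.00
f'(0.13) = 0.28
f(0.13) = 2.02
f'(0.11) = 0.24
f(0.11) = 2.01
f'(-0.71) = 4.39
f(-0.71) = 1.38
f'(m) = -12*m^3 + 3*m^2 + 2*m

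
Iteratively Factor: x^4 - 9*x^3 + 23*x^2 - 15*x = (x - 1)*(x^3 - 8*x^2 + 15*x) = (x - 5)*(x - 1)*(x^2 - 3*x) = (x - 5)*(x - 3)*(x - 1)*(x)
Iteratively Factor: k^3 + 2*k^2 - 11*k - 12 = (k - 3)*(k^2 + 5*k + 4) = (k - 3)*(k + 4)*(k + 1)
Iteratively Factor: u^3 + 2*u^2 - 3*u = (u - 1)*(u^2 + 3*u) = (u - 1)*(u + 3)*(u)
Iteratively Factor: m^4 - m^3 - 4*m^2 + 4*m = (m - 2)*(m^3 + m^2 - 2*m) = (m - 2)*(m + 2)*(m^2 - m) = (m - 2)*(m - 1)*(m + 2)*(m)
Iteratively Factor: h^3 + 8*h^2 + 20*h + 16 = (h + 2)*(h^2 + 6*h + 8) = (h + 2)^2*(h + 4)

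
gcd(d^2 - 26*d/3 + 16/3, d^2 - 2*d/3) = d - 2/3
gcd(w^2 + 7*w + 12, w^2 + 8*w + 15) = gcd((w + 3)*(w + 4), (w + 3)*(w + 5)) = w + 3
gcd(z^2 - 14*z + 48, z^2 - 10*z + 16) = z - 8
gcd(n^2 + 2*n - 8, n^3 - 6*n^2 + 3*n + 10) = n - 2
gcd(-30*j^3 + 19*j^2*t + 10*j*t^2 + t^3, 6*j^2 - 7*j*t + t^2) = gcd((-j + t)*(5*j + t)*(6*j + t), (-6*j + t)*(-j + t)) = -j + t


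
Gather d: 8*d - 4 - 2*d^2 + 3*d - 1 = -2*d^2 + 11*d - 5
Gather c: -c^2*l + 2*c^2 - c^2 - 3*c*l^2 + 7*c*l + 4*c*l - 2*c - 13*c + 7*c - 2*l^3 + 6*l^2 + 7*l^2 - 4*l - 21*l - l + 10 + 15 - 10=c^2*(1 - l) + c*(-3*l^2 + 11*l - 8) - 2*l^3 + 13*l^2 - 26*l + 15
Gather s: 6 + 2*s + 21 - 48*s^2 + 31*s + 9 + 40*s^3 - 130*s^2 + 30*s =40*s^3 - 178*s^2 + 63*s + 36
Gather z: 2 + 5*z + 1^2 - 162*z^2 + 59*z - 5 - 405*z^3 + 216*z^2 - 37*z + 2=-405*z^3 + 54*z^2 + 27*z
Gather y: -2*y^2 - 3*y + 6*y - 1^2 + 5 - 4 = -2*y^2 + 3*y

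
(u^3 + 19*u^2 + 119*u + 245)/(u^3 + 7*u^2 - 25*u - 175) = (u + 7)/(u - 5)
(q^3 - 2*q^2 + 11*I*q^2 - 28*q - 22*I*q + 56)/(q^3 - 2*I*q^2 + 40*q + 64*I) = (q^2 + q*(-2 + 7*I) - 14*I)/(q^2 - 6*I*q + 16)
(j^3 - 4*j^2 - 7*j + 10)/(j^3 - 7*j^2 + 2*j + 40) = (j - 1)/(j - 4)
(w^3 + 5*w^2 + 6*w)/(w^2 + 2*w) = w + 3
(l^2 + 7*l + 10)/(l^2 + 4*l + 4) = (l + 5)/(l + 2)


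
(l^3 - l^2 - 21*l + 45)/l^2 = l - 1 - 21/l + 45/l^2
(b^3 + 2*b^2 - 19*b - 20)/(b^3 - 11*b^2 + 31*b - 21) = (b^3 + 2*b^2 - 19*b - 20)/(b^3 - 11*b^2 + 31*b - 21)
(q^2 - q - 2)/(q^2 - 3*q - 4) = (q - 2)/(q - 4)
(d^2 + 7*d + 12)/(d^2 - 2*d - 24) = (d + 3)/(d - 6)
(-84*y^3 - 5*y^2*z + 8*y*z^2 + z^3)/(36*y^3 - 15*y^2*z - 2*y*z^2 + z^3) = (-7*y - z)/(3*y - z)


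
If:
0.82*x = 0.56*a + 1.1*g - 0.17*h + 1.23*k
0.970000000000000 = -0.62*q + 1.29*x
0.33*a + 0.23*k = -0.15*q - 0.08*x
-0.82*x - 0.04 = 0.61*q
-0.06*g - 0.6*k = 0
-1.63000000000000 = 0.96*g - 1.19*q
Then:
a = 0.02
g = -2.51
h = -16.47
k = 0.25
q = -0.65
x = 0.44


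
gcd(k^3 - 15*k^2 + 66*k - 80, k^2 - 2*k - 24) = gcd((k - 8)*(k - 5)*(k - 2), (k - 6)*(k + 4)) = 1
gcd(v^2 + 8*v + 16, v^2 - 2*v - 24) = v + 4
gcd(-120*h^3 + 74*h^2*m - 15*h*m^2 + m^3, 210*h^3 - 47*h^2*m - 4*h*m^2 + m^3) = 30*h^2 - 11*h*m + m^2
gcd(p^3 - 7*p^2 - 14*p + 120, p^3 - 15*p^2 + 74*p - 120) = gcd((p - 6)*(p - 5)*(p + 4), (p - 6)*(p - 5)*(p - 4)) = p^2 - 11*p + 30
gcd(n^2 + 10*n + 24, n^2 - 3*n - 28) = n + 4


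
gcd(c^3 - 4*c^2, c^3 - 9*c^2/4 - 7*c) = c^2 - 4*c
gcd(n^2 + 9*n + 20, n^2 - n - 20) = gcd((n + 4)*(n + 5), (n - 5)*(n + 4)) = n + 4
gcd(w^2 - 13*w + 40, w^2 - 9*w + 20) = w - 5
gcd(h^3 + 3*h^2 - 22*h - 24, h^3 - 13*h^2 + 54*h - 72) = h - 4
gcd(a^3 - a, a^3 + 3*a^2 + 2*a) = a^2 + a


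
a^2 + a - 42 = (a - 6)*(a + 7)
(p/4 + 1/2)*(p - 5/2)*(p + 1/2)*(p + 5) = p^4/4 + 5*p^3/4 - 21*p^2/16 - 115*p/16 - 25/8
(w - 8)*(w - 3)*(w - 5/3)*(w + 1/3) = w^4 - 37*w^3/3 + 343*w^2/9 - 233*w/9 - 40/3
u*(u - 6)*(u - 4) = u^3 - 10*u^2 + 24*u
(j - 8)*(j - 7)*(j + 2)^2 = j^4 - 11*j^3 + 164*j + 224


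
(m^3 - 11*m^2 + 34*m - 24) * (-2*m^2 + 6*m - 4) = -2*m^5 + 28*m^4 - 138*m^3 + 296*m^2 - 280*m + 96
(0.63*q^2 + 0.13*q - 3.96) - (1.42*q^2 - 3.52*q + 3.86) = -0.79*q^2 + 3.65*q - 7.82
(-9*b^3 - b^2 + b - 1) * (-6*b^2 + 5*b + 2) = 54*b^5 - 39*b^4 - 29*b^3 + 9*b^2 - 3*b - 2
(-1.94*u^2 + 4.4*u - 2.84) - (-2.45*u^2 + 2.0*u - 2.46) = 0.51*u^2 + 2.4*u - 0.38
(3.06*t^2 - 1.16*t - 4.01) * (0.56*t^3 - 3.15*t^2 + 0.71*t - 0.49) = 1.7136*t^5 - 10.2886*t^4 + 3.581*t^3 + 10.3085*t^2 - 2.2787*t + 1.9649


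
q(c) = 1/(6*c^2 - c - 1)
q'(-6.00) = 0.00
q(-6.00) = 0.00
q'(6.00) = 0.00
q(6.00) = 0.00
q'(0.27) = -3.23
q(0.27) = -1.20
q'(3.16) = -0.01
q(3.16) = 0.02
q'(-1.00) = 0.36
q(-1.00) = 0.17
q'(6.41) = -0.00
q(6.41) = 0.00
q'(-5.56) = 0.00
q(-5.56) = 0.01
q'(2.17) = -0.04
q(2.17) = 0.04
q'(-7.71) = 0.00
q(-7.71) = 0.00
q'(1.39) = -0.19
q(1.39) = 0.11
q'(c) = (1 - 12*c)/(6*c^2 - c - 1)^2 = (1 - 12*c)/(-6*c^2 + c + 1)^2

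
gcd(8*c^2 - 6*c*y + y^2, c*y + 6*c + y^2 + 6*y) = 1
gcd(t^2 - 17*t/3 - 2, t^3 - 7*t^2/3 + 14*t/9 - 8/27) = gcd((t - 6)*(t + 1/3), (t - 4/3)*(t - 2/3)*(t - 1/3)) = 1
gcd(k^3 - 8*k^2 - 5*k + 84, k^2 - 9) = k + 3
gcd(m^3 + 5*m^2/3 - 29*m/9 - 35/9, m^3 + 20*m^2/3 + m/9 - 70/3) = m^2 + 2*m/3 - 35/9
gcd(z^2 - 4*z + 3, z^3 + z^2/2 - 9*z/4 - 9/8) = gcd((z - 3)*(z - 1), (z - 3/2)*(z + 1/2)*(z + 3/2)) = 1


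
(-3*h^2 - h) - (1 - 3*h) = -3*h^2 + 2*h - 1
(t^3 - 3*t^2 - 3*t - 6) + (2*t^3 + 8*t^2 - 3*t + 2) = 3*t^3 + 5*t^2 - 6*t - 4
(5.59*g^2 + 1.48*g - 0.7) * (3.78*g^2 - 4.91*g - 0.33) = 21.1302*g^4 - 21.8525*g^3 - 11.7575*g^2 + 2.9486*g + 0.231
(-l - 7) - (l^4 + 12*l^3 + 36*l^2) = -l^4 - 12*l^3 - 36*l^2 - l - 7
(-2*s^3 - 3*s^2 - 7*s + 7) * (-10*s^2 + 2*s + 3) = 20*s^5 + 26*s^4 + 58*s^3 - 93*s^2 - 7*s + 21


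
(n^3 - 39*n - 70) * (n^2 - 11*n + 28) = n^5 - 11*n^4 - 11*n^3 + 359*n^2 - 322*n - 1960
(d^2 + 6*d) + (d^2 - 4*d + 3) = 2*d^2 + 2*d + 3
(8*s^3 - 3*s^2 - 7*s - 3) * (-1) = -8*s^3 + 3*s^2 + 7*s + 3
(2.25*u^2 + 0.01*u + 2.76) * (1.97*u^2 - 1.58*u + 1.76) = 4.4325*u^4 - 3.5353*u^3 + 9.3814*u^2 - 4.3432*u + 4.8576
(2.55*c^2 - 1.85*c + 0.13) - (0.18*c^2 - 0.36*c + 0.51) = 2.37*c^2 - 1.49*c - 0.38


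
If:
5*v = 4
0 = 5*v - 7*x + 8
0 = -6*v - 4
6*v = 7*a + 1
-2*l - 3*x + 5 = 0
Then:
No Solution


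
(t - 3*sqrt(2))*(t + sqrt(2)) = t^2 - 2*sqrt(2)*t - 6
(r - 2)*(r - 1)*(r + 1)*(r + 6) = r^4 + 4*r^3 - 13*r^2 - 4*r + 12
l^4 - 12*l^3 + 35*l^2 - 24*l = l*(l - 8)*(l - 3)*(l - 1)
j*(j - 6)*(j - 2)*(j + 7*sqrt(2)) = j^4 - 8*j^3 + 7*sqrt(2)*j^3 - 56*sqrt(2)*j^2 + 12*j^2 + 84*sqrt(2)*j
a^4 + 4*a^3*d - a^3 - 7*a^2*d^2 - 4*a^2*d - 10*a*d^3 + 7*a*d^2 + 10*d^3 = (a - 1)*(a - 2*d)*(a + d)*(a + 5*d)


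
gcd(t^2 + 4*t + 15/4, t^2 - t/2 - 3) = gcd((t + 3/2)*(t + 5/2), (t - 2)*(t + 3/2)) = t + 3/2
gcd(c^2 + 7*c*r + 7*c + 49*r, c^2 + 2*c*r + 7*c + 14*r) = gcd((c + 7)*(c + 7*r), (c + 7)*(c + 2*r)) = c + 7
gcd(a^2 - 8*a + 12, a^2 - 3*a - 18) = a - 6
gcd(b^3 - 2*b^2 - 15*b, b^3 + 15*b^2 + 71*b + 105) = b + 3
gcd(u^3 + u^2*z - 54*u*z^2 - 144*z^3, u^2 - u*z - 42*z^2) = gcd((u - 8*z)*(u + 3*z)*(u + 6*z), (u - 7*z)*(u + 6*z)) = u + 6*z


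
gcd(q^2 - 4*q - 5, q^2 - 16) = 1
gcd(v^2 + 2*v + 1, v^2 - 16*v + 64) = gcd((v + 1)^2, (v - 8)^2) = 1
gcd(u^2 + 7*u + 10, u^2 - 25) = u + 5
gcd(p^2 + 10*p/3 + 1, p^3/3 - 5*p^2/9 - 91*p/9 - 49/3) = p + 3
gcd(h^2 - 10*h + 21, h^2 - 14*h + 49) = h - 7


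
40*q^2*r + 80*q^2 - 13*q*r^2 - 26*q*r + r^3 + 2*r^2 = (-8*q + r)*(-5*q + r)*(r + 2)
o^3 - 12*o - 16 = (o - 4)*(o + 2)^2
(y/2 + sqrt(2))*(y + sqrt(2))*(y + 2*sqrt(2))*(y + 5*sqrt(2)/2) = y^4/2 + 15*sqrt(2)*y^3/4 + 41*y^2/2 + 24*sqrt(2)*y + 20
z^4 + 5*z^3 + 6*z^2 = z^2*(z + 2)*(z + 3)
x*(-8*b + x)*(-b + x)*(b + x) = 8*b^3*x - b^2*x^2 - 8*b*x^3 + x^4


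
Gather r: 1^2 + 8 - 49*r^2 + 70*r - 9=-49*r^2 + 70*r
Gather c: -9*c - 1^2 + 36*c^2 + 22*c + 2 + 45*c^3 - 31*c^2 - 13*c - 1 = 45*c^3 + 5*c^2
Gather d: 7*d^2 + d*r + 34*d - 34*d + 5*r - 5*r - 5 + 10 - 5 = 7*d^2 + d*r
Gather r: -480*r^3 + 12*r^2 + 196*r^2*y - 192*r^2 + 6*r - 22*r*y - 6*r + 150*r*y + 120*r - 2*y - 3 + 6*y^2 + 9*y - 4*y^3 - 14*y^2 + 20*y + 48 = -480*r^3 + r^2*(196*y - 180) + r*(128*y + 120) - 4*y^3 - 8*y^2 + 27*y + 45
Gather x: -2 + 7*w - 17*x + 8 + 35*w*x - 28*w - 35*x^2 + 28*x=-21*w - 35*x^2 + x*(35*w + 11) + 6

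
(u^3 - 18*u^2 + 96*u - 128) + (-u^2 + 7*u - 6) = u^3 - 19*u^2 + 103*u - 134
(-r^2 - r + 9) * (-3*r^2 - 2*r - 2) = 3*r^4 + 5*r^3 - 23*r^2 - 16*r - 18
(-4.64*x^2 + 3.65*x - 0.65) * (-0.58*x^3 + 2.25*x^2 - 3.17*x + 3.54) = 2.6912*x^5 - 12.557*x^4 + 23.2983*x^3 - 29.4586*x^2 + 14.9815*x - 2.301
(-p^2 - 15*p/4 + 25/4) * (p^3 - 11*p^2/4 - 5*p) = -p^5 - p^4 + 345*p^3/16 + 25*p^2/16 - 125*p/4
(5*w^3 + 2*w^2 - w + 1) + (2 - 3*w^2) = 5*w^3 - w^2 - w + 3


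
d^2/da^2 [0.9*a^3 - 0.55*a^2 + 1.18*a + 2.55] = 5.4*a - 1.1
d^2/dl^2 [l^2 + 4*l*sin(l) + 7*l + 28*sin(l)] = -4*l*sin(l) - 28*sin(l) + 8*cos(l) + 2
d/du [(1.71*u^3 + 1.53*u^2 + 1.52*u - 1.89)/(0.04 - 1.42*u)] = (-4.8564*u^3 - 1.9674*u^2 + 0.1224*u - 2.623)/(2.0164*u^2 - 0.1136*u + 0.0016)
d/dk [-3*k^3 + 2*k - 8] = 2 - 9*k^2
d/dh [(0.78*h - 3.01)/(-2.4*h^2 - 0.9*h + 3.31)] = (1.872*h^2 - 14.448*h - 0.1272)/(5.76*h^4 + 4.32*h^3 - 15.078*h^2 - 5.958*h + 10.9561)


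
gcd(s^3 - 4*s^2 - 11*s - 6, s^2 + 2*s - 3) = 1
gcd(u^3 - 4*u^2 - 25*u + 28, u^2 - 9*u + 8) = u - 1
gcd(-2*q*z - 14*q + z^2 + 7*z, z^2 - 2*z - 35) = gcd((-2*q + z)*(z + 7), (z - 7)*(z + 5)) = 1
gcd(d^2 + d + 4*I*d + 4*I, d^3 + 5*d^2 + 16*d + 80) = d + 4*I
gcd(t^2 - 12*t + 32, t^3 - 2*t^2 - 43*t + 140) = t - 4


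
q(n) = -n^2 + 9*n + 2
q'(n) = 9 - 2*n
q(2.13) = 16.63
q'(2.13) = 4.74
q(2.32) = 17.50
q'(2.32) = 4.36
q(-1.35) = -11.97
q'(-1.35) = 11.70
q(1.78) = 14.85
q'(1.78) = 5.44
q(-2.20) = -22.64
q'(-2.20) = 13.40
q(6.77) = 17.10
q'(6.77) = -4.54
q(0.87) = 9.07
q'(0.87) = 7.26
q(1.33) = 12.20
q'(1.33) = 6.34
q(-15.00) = -358.00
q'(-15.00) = 39.00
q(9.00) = 2.00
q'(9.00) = -9.00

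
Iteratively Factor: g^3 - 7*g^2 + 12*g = (g - 4)*(g^2 - 3*g) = g*(g - 4)*(g - 3)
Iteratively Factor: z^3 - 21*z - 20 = (z - 5)*(z^2 + 5*z + 4) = (z - 5)*(z + 4)*(z + 1)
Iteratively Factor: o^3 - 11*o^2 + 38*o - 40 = (o - 5)*(o^2 - 6*o + 8) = (o - 5)*(o - 4)*(o - 2)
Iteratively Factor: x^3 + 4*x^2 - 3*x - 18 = (x + 3)*(x^2 + x - 6) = (x - 2)*(x + 3)*(x + 3)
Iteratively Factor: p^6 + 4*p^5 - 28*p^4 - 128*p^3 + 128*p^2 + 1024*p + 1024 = (p + 2)*(p^5 + 2*p^4 - 32*p^3 - 64*p^2 + 256*p + 512) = (p + 2)*(p + 4)*(p^4 - 2*p^3 - 24*p^2 + 32*p + 128) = (p - 4)*(p + 2)*(p + 4)*(p^3 + 2*p^2 - 16*p - 32) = (p - 4)^2*(p + 2)*(p + 4)*(p^2 + 6*p + 8) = (p - 4)^2*(p + 2)^2*(p + 4)*(p + 4)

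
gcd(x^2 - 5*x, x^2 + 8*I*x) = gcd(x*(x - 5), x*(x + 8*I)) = x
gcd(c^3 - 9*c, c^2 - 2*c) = c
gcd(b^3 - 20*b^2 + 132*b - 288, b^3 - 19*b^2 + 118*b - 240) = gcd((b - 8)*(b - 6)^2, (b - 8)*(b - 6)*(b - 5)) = b^2 - 14*b + 48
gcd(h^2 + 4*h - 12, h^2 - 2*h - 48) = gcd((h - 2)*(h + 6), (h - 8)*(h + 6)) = h + 6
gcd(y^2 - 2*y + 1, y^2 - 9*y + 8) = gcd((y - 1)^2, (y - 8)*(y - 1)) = y - 1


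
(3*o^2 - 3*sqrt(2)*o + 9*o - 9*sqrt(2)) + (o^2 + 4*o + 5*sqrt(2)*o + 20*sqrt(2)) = 4*o^2 + 2*sqrt(2)*o + 13*o + 11*sqrt(2)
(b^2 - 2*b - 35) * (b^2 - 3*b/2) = b^4 - 7*b^3/2 - 32*b^2 + 105*b/2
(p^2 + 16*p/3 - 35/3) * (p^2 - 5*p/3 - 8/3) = p^4 + 11*p^3/3 - 209*p^2/9 + 47*p/9 + 280/9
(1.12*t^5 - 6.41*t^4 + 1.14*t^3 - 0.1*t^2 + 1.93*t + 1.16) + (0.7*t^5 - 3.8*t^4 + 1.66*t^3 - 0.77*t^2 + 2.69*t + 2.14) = 1.82*t^5 - 10.21*t^4 + 2.8*t^3 - 0.87*t^2 + 4.62*t + 3.3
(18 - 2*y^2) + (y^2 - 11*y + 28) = -y^2 - 11*y + 46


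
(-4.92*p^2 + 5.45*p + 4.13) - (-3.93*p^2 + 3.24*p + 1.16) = -0.99*p^2 + 2.21*p + 2.97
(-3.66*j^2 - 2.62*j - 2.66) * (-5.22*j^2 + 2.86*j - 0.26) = 19.1052*j^4 + 3.2088*j^3 + 7.3436*j^2 - 6.9264*j + 0.6916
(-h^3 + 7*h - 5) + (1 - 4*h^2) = -h^3 - 4*h^2 + 7*h - 4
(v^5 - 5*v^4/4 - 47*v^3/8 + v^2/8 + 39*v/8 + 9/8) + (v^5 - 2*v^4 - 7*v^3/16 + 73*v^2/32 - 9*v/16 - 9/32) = 2*v^5 - 13*v^4/4 - 101*v^3/16 + 77*v^2/32 + 69*v/16 + 27/32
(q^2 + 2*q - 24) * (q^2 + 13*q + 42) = q^4 + 15*q^3 + 44*q^2 - 228*q - 1008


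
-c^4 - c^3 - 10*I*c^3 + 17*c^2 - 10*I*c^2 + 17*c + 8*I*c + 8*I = (c + I)*(c + 8*I)*(-I*c + 1)*(-I*c - I)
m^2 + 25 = (m - 5*I)*(m + 5*I)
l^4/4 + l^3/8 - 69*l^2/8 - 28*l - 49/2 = (l/2 + 1)^2*(l - 7)*(l + 7/2)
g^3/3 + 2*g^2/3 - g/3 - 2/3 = (g/3 + 1/3)*(g - 1)*(g + 2)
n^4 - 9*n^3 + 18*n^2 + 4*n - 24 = (n - 6)*(n - 2)^2*(n + 1)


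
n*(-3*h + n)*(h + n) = -3*h^2*n - 2*h*n^2 + n^3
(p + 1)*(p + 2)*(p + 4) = p^3 + 7*p^2 + 14*p + 8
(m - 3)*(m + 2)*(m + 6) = m^3 + 5*m^2 - 12*m - 36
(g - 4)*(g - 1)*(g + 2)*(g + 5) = g^4 + 2*g^3 - 21*g^2 - 22*g + 40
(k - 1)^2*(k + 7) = k^3 + 5*k^2 - 13*k + 7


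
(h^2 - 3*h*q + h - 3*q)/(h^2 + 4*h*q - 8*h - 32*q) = (h^2 - 3*h*q + h - 3*q)/(h^2 + 4*h*q - 8*h - 32*q)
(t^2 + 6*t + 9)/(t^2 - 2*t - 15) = (t + 3)/(t - 5)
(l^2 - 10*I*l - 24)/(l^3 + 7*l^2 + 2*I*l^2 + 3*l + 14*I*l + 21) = (l^2 - 10*I*l - 24)/(l^3 + l^2*(7 + 2*I) + l*(3 + 14*I) + 21)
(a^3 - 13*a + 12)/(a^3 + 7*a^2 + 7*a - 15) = (a^2 + a - 12)/(a^2 + 8*a + 15)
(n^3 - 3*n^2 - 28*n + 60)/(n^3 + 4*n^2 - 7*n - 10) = (n - 6)/(n + 1)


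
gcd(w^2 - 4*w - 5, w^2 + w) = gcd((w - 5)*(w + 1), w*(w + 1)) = w + 1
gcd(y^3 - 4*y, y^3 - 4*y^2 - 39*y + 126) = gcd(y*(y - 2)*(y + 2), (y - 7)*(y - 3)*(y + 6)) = 1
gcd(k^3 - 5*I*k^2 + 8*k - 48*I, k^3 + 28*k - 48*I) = k - 4*I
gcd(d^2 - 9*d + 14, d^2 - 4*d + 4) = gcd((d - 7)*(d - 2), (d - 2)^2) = d - 2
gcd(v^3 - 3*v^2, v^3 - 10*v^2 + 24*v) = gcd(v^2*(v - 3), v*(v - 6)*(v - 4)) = v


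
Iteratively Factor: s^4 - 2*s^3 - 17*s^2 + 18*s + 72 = (s + 3)*(s^3 - 5*s^2 - 2*s + 24) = (s + 2)*(s + 3)*(s^2 - 7*s + 12) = (s - 4)*(s + 2)*(s + 3)*(s - 3)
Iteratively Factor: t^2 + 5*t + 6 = (t + 3)*(t + 2)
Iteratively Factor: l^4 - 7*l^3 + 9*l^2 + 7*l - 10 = (l + 1)*(l^3 - 8*l^2 + 17*l - 10) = (l - 2)*(l + 1)*(l^2 - 6*l + 5) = (l - 2)*(l - 1)*(l + 1)*(l - 5)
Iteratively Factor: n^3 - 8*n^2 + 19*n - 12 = (n - 3)*(n^2 - 5*n + 4) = (n - 3)*(n - 1)*(n - 4)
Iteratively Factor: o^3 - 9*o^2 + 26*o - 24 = (o - 2)*(o^2 - 7*o + 12) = (o - 4)*(o - 2)*(o - 3)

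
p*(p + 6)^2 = p^3 + 12*p^2 + 36*p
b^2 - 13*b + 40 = (b - 8)*(b - 5)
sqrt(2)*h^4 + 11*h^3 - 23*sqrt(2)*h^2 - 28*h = h*(h - 2*sqrt(2))*(h + 7*sqrt(2))*(sqrt(2)*h + 1)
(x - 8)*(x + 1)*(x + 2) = x^3 - 5*x^2 - 22*x - 16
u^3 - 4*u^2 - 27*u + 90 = (u - 6)*(u - 3)*(u + 5)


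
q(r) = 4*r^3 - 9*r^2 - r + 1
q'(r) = 12*r^2 - 18*r - 1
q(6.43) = 685.86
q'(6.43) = 379.40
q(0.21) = 0.43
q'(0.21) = -4.25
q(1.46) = -7.20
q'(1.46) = -1.70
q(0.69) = -2.66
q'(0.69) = -7.71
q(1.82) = -6.52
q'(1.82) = 5.99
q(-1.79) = -48.99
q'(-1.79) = 69.67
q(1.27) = -6.59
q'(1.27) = -4.51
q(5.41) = 365.54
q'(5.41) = 252.84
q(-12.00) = -8195.00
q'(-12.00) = 1943.00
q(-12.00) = -8195.00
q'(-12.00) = 1943.00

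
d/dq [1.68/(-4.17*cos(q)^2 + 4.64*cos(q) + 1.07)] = (7.7952 - 14.0112*cos(q))*sin(q)/(-4.17*cos(q)^2 + 4.64*cos(q) + 1.07)^2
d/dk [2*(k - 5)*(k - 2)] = 4*k - 14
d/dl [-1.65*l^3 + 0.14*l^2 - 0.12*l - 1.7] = -4.95*l^2 + 0.28*l - 0.12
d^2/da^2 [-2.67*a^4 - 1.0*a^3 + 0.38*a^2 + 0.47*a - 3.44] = -32.04*a^2 - 6.0*a + 0.76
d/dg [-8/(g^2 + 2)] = 16*g/(g^2 + 2)^2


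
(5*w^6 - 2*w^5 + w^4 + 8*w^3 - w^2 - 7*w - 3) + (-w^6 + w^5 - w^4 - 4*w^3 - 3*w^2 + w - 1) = 4*w^6 - w^5 + 4*w^3 - 4*w^2 - 6*w - 4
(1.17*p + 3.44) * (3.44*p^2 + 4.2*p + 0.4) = 4.0248*p^3 + 16.7476*p^2 + 14.916*p + 1.376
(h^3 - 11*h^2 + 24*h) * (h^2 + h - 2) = h^5 - 10*h^4 + 11*h^3 + 46*h^2 - 48*h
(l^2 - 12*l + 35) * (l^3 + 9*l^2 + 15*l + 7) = l^5 - 3*l^4 - 58*l^3 + 142*l^2 + 441*l + 245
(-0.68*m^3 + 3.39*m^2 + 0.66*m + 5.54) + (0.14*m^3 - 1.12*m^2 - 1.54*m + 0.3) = -0.54*m^3 + 2.27*m^2 - 0.88*m + 5.84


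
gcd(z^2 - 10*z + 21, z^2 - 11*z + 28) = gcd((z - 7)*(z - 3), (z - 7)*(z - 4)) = z - 7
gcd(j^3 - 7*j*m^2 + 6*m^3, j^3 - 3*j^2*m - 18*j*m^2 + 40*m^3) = j - 2*m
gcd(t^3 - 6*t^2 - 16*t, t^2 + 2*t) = t^2 + 2*t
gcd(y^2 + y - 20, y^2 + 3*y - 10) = y + 5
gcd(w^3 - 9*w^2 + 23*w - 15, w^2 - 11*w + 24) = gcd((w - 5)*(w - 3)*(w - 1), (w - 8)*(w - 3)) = w - 3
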